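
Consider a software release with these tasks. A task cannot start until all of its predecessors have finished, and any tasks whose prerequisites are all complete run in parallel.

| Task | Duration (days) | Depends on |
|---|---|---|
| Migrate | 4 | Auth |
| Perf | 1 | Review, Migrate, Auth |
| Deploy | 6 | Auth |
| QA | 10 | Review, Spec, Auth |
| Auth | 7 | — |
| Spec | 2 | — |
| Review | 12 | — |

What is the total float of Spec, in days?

The longest chain is Review→QA = 12+10 = 22; overall finish 22 days.
Spec finishes as early as 2 and must finish by 12.
So Spec can slip 12 − 2 = 10 days.

10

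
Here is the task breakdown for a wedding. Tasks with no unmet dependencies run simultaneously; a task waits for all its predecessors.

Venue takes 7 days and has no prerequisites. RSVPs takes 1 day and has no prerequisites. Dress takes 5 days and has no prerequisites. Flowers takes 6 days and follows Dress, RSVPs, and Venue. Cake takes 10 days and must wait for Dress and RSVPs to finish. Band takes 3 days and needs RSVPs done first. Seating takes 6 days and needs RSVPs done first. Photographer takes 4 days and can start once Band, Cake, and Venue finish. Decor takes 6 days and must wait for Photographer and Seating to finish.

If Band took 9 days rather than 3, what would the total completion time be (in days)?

Actual critical path: Dress→Cake→Photographer→Decor = 5+10+4+6 = 25 ⇒ 25 days.
Band has 11 days of float (longest path through it is 14).
The critical path is still Dress→Cake→Photographer→Decor; finish is now 25 days.

25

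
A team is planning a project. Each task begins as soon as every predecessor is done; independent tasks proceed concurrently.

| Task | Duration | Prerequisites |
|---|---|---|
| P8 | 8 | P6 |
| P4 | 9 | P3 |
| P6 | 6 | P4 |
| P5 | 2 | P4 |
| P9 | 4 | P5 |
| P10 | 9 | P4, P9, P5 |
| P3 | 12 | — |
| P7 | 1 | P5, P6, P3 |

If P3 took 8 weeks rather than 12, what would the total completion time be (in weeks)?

Baseline: P3→P4→P5→P9→P10 = 12+9+2+4+9 = 36 → 36 weeks.
P3 lies on that path, so at 8 weeks the path becomes 32 weeks.
The critical path is still P3→P4→P5→P9→P10; finish is now 32 weeks.

32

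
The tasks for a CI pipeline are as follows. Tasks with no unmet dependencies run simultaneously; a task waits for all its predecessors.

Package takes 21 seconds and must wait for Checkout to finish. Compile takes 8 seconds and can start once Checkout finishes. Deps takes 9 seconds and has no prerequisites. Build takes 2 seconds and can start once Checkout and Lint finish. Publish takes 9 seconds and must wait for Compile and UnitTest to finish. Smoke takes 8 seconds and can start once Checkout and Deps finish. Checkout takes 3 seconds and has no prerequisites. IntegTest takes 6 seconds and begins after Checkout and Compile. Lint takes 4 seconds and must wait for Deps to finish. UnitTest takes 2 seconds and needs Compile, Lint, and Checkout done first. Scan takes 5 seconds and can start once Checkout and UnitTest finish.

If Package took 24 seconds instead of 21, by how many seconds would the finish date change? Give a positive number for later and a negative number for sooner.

Baseline: Checkout→Package = 3+21 = 24 → 24 seconds.
Package lies on that path, so at 24 seconds the path becomes 27 seconds.
That remains the longest chain; total 27 seconds.
Change in finish: 27 − 24 = +3 seconds.

3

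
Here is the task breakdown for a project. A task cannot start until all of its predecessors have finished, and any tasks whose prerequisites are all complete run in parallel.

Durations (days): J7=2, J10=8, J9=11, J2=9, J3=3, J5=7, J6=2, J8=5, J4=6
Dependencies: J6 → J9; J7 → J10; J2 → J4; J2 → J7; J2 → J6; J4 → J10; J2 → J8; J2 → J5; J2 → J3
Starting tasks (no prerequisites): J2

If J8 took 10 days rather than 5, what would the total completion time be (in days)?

Baseline: J2→J4→J10 = 9+6+8 = 23 → 23 days.
J8 is off the critical path — its longest chain is 14 days, giving 9 of slack.
No other chain overtakes it, so the finish is 23 days.

23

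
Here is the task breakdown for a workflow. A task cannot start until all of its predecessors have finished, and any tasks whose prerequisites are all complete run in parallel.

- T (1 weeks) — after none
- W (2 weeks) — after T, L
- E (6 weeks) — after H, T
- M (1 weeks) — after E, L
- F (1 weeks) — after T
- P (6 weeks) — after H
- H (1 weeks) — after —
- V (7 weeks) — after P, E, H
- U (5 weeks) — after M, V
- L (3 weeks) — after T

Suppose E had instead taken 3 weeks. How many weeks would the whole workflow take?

Actual critical path: H→E→V→U = 1+6+7+5 = 19 ⇒ 19 weeks.
E is on the critical path; changing it to 3 makes that path 16 weeks.
The binding chain switches to H→P→V→U = 1+6+7+5 = 19; finish 19 weeks.

19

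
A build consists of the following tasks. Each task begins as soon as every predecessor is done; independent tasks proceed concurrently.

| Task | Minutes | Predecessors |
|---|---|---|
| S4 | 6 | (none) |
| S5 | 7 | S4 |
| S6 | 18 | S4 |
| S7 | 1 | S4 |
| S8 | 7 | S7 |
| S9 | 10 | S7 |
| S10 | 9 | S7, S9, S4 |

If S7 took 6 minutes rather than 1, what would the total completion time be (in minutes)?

31

The binding path is S4→S7→S9→S10 = 6+1+10+9 = 26; finish at 26 minutes.
S7 lies on that path, so at 6 minutes the path becomes 31 minutes.
No other chain overtakes it, so the finish is 31 minutes.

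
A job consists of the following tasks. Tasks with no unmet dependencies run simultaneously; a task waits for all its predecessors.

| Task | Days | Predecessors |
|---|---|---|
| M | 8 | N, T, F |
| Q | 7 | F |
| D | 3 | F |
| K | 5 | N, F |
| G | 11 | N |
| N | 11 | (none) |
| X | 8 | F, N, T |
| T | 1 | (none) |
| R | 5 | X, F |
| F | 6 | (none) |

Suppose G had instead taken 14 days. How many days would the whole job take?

The binding path is N→X→R = 11+8+5 = 24; finish at 24 days.
G is off the critical path — its longest chain is 22 days, giving 2 of slack.
Now N→G = 11+14 = 25 is longest, so the finish becomes 25 days.

25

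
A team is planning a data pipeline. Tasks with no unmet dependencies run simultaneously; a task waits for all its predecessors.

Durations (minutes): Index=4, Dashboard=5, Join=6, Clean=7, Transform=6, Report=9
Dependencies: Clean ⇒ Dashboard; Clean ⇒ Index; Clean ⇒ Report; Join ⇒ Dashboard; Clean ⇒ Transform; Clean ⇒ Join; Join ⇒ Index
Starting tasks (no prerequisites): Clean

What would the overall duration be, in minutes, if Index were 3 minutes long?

Critical path before the change: Clean→Join→Dashboard = 7+6+5 = 18 giving 18 minutes.
Index has 1 minute of float (longest path through it is 17).
The critical path is still Clean→Join→Dashboard; finish is now 18 minutes.

18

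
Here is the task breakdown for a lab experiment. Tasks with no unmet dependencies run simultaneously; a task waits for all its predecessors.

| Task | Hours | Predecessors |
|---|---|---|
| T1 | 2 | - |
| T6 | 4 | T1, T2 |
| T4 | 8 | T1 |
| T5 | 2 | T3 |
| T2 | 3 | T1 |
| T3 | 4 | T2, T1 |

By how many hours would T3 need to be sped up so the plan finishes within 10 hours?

Current finish: 11 hours; target: 10.
T3 is on every critical path, so each hour cut from T3 cuts the finish by one (this holds down to a finish of 10).
Need 11 − 10 = 1 hour off T3 → T3 becomes 3 hours, finish becomes 10.

1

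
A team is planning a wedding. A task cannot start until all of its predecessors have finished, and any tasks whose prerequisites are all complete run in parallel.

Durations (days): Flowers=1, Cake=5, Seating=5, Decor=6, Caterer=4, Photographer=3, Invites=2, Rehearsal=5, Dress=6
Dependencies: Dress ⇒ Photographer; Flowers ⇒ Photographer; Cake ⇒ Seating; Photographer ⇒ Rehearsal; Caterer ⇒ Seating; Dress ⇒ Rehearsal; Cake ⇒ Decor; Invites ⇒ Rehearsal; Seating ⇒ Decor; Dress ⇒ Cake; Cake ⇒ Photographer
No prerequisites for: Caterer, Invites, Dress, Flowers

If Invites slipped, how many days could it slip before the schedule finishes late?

Critical path: Dress→Cake→Seating→Decor = 6+5+5+6 = 22, so the finish is 22 days.
Longest path through Invites: 7 days (earliest finish 2, latest finish 17).
Slack of Invites = 15 − 0 = 15 days.

15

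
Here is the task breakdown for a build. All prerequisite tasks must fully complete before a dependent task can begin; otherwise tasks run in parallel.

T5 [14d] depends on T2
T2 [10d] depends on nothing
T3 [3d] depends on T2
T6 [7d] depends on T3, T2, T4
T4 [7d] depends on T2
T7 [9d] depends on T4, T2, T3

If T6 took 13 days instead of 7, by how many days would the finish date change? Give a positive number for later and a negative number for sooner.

Baseline: T2→T4→T7 = 10+7+9 = 26 → 26 days.
T6 is off the critical path — its longest chain is 24 days, giving 2 of slack.
The binding chain switches to T2→T4→T6 = 10+7+13 = 30; finish 30 days.
Change in finish: 30 − 26 = +4 days.

4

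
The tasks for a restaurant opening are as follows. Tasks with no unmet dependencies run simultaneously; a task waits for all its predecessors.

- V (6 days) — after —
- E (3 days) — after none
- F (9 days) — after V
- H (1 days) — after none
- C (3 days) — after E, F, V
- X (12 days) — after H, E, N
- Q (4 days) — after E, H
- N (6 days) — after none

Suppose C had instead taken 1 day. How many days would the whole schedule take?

18

As given, the longest chain is V→F→C = 6+9+3 = 18, so the finish is 18 days.
C is on the critical path; changing it to 1 makes that path 16 days.
Now N→X = 6+12 = 18 is longest, so the finish becomes 18 days.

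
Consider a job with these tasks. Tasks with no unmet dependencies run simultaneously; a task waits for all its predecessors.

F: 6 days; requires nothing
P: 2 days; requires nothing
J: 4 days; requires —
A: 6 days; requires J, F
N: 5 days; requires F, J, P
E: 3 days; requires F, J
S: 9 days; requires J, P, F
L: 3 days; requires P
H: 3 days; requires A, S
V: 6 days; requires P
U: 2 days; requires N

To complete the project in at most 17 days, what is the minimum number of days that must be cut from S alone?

1

Current finish: 18 days; target: 17.
S is on every critical path, so each day cut from S cuts the finish by one (this holds down to a finish of 15).
Need 18 − 17 = 1 day off S → S becomes 8 days, finish becomes 17.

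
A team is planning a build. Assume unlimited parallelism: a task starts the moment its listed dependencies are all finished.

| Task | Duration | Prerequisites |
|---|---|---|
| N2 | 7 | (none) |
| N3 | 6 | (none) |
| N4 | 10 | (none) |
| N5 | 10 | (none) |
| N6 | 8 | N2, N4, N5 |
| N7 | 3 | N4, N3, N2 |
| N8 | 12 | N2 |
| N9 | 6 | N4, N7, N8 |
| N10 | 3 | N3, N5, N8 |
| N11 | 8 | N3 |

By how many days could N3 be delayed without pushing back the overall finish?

10

N2→N8→N9 = 7+12+6 = 25 sets the makespan at 25 days.
The longest chain containing N3 totals 15 days.
Slack of N3 = 10 − 0 = 10 days.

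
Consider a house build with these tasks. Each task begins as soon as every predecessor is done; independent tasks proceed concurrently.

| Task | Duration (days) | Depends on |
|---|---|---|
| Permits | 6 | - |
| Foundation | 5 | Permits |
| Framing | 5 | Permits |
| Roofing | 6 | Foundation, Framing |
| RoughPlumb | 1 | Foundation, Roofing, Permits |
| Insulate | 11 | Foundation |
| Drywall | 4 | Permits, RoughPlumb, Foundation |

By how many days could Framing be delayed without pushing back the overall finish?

Critical path: Permits→Foundation→Roofing→RoughPlumb→Drywall = 6+5+6+1+4 = 22, so the finish is 22 days.
Longest path through Framing: 22 days (earliest finish 11, latest finish 11).
Float = 22 − 22 = 0.

0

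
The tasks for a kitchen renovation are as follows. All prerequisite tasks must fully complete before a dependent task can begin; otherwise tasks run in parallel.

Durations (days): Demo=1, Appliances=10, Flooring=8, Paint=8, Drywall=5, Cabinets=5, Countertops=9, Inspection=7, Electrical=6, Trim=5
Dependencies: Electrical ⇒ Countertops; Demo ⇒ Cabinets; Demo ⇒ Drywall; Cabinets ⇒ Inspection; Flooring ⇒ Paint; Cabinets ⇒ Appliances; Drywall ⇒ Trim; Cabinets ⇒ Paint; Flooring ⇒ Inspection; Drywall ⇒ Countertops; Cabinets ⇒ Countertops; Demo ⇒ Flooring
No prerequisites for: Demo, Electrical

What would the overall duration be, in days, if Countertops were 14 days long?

20

The binding path is Demo→Flooring→Paint = 1+8+8 = 17; finish at 17 days.
Countertops has 2 days of float (longest path through it is 15).
New critical path: Demo→Drywall→Countertops = 1+5+14 = 20 ⇒ 20 days.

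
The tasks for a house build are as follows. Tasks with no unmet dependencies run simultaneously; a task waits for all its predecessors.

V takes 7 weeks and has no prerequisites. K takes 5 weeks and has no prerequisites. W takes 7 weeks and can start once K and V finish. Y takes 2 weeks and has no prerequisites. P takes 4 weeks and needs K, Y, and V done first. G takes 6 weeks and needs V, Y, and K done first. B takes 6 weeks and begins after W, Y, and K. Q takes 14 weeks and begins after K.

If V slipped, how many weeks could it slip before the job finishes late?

0

The longest chain is V→W→B = 7+7+6 = 20; overall finish 20 weeks.
The longest chain containing V totals 20 weeks.
So V can slip 7 − 7 = 0 weeks.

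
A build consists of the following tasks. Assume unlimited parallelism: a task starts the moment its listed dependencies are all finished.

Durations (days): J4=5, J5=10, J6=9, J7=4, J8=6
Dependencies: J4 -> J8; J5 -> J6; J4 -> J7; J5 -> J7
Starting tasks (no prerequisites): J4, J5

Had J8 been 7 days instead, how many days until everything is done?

Critical path before the change: J5→J6 = 10+9 = 19 giving 19 days.
J8 has 8 days of float (longest path through it is 11).
The critical path is still J5→J6; finish is now 19 days.

19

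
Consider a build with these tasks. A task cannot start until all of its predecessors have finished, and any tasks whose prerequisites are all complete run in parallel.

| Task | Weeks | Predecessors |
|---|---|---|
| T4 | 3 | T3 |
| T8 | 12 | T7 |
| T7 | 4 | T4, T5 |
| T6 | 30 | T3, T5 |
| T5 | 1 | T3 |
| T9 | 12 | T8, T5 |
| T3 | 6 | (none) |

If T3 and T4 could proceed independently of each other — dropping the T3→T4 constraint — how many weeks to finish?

37

Before: longest chain T3→T4→T7→T8→T9 = 6+3+4+12+12 = 37, finish 37.
Without T3→T4, T4's earliest start moves from 6 to 0.
After: T3→T5→T6 = 6+1+30 = 37 → 37 weeks.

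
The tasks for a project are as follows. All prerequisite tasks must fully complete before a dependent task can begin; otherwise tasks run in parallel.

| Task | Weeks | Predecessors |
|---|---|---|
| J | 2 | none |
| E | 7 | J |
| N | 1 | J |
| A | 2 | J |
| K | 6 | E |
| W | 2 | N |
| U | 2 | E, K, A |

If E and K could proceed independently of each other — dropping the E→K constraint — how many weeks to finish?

Original critical path: J→E→K→U = 2+7+6+2 = 17 ⇒ 17 weeks.
Without E→K, K's earliest start moves from 9 to 0.
New critical path: J→E→U = 2+7+2 = 11 ⇒ 11 weeks.

11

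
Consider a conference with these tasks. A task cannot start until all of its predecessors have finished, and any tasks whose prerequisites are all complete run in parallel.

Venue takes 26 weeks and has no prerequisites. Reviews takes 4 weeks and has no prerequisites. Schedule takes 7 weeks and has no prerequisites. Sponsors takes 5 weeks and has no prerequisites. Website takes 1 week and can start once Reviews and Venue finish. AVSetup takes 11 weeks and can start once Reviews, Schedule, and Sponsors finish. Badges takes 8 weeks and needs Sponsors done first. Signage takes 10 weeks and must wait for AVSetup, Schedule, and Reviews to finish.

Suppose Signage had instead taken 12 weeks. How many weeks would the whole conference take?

The binding path is Schedule→AVSetup→Signage = 7+11+10 = 28; finish at 28 weeks.
Signage is on the critical path; changing it to 12 makes that path 30 weeks.
That remains the longest chain; total 30 weeks.

30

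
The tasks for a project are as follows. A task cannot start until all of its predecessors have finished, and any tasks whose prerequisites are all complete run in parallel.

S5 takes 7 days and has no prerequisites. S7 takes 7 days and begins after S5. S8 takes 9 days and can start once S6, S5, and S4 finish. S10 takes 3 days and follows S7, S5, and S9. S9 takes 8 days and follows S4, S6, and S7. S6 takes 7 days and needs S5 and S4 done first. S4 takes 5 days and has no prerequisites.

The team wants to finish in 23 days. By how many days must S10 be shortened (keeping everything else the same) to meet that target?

Current finish: 25 days; target: 23.
S10 is on every critical path, so each day cut from S10 cuts the finish by one (this holds down to a finish of 23).
Need 25 − 23 = 2 days off S10 → S10 becomes 1 day, finish becomes 23.

2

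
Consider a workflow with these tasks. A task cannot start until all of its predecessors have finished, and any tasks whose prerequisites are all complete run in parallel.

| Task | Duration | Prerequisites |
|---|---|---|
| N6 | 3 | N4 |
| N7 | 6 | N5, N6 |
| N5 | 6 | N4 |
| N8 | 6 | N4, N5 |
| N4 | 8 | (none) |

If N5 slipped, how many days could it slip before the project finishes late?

0

N4→N5→N7 = 8+6+6 = 20 sets the makespan at 20 days.
N5 finishes as early as 14 and must finish by 14.
Float = 20 − 20 = 0.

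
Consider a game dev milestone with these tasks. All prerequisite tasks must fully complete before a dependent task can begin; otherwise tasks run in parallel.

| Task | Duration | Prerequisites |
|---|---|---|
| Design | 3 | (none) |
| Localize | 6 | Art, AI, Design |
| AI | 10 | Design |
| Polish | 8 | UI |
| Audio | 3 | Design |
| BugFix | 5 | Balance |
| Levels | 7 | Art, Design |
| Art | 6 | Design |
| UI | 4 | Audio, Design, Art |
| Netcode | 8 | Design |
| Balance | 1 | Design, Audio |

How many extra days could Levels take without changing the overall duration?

5

Critical path: Design→Art→UI→Polish = 3+6+4+8 = 21, so the finish is 21 days.
The longest chain containing Levels totals 16 days.
So Levels can slip 21 − 16 = 5 days.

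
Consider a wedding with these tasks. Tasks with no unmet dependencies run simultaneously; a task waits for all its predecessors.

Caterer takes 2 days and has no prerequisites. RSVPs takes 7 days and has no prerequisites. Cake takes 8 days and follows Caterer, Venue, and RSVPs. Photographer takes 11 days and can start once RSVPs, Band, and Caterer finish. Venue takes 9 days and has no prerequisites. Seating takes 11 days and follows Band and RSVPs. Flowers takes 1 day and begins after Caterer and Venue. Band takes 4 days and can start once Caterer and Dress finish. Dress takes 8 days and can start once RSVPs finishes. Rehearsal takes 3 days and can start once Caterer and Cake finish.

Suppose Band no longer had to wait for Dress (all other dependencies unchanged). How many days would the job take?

Original critical path: RSVPs→Dress→Band→Seating = 7+8+4+11 = 30 ⇒ 30 days.
Without Dress→Band, Band's earliest start moves from 15 to 2.
The longest chain is now Venue→Cake→Rehearsal = 9+8+3 = 20, so the job takes 20 days.

20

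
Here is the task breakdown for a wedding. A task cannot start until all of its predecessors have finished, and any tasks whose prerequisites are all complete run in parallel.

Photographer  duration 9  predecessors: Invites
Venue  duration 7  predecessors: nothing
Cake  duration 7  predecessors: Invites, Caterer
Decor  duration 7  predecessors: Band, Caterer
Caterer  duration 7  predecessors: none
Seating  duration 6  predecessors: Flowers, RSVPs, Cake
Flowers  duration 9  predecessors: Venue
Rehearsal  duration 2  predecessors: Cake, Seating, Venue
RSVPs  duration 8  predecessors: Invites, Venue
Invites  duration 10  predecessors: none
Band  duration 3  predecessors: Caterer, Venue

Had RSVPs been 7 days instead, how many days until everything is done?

25

Baseline: Invites→RSVPs→Seating→Rehearsal = 10+8+6+2 = 26 → 26 days.
RSVPs is on the critical path; changing it to 7 makes that path 25 days.
That remains the longest chain; total 25 days.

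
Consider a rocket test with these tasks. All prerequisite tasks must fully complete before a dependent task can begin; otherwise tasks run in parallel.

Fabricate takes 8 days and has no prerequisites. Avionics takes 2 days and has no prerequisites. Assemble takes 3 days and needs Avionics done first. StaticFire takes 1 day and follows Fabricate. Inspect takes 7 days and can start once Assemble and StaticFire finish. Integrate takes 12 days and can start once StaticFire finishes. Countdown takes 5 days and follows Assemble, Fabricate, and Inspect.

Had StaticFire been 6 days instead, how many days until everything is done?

26

Actual critical path: Fabricate→StaticFire→Inspect→Countdown = 8+1+7+5 = 21 ⇒ 21 days.
Since StaticFire is critical, the +5 change carries straight to that chain (now 26 days).
No other chain overtakes it, so the finish is 26 days.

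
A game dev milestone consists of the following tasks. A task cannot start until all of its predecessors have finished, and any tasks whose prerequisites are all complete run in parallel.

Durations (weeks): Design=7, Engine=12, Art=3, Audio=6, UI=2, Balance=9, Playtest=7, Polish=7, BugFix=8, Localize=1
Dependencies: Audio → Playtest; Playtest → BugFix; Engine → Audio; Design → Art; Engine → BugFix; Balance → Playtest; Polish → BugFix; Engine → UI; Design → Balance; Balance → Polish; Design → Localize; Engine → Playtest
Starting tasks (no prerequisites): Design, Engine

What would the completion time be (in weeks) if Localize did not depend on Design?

33

With the dependency in place, Engine→Audio→Playtest→BugFix = 12+6+7+8 = 33 sets the finish at 33 weeks.
Without Design→Localize, Localize's earliest start moves from 7 to 0.
New critical path: Engine→Audio→Playtest→BugFix = 12+6+7+8 = 33 ⇒ 33 weeks.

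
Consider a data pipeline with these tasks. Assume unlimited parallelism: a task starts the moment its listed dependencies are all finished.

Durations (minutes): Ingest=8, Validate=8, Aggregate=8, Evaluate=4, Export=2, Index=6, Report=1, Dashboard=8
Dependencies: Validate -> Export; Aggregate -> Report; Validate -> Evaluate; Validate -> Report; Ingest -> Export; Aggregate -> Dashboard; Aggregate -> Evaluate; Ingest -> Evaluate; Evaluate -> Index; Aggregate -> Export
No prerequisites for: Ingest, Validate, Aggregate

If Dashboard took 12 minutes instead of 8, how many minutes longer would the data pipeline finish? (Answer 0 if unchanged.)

Critical path before the change: Ingest→Evaluate→Index = 8+4+6 = 18 giving 18 minutes.
The longest path through Dashboard is only 16 minutes, so Dashboard has float 2.
Now Aggregate→Dashboard = 8+12 = 20 is longest, so the finish becomes 20 minutes.
Change in finish: 20 − 18 = +2 minutes.

2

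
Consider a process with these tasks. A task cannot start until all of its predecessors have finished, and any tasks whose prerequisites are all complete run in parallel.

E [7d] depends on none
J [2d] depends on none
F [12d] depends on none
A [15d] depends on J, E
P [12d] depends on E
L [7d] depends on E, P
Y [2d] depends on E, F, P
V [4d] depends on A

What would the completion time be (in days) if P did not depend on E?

26

Original critical path: E→A→V = 7+15+4 = 26 ⇒ 26 days.
Without E→P, P's earliest start moves from 7 to 0.
After: E→A→V = 7+15+4 = 26 → 26 days.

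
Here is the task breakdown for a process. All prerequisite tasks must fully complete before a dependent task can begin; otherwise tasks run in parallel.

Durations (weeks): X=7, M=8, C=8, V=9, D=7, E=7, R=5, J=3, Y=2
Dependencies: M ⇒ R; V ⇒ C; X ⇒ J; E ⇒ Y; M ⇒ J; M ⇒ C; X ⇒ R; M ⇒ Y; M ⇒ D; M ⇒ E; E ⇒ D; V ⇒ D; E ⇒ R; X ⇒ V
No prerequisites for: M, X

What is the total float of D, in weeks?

The longest chain is X→V→C = 7+9+8 = 24; overall finish 24 weeks.
The longest chain containing D totals 23 weeks.
So D can slip 24 − 23 = 1 week.

1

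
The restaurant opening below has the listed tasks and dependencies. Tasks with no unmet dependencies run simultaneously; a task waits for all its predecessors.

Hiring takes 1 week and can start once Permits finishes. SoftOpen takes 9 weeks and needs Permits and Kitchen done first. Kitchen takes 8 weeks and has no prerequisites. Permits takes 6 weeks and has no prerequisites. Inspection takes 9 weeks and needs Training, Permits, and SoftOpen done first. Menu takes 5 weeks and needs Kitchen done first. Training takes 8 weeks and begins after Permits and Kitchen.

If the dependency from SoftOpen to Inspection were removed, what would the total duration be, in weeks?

With the dependency in place, Kitchen→SoftOpen→Inspection = 8+9+9 = 26 sets the finish at 26 weeks.
Without SoftOpen→Inspection, Inspection's earliest start moves from 17 to 16.
The longest chain is now Kitchen→Training→Inspection = 8+8+9 = 25, so the project takes 25 weeks.

25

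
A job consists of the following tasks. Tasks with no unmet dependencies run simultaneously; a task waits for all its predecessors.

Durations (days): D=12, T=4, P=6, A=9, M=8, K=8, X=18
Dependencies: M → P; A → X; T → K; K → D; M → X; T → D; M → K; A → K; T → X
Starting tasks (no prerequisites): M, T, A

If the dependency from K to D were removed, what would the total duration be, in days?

27

Before: longest chain A→K→D = 9+8+12 = 29, finish 29.
Without K→D, D's earliest start moves from 17 to 4.
New critical path: A→X = 9+18 = 27 ⇒ 27 days.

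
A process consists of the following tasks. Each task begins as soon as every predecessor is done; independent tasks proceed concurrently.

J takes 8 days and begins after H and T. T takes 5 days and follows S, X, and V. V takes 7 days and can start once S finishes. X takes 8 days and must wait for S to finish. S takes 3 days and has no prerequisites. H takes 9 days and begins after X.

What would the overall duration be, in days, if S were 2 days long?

As given, the longest chain is S→X→H→J = 3+8+9+8 = 28, so the finish is 28 days.
S is on the critical path; changing it to 2 makes that path 27 days.
The critical path is still S→X→H→J; finish is now 27 days.

27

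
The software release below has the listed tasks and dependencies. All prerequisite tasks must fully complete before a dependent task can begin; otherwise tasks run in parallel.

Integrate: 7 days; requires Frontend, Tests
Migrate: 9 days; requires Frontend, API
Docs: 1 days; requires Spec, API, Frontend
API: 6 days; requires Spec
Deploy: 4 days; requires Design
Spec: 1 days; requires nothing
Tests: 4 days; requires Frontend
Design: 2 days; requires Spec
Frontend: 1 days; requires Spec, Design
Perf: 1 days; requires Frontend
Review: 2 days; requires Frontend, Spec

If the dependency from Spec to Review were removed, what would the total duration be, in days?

16

Before: longest chain Spec→API→Migrate = 1+6+9 = 16, finish 16.
Dropping Spec→Review doesn't change Review's earliest start (4); another predecessor still binds.
After: Spec→API→Migrate = 1+6+9 = 16 → 16 days.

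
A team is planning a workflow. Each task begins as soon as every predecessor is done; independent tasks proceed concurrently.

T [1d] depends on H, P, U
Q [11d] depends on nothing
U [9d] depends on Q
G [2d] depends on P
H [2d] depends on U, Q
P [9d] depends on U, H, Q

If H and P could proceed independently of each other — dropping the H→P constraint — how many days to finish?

31

Original critical path: Q→U→H→P→G = 11+9+2+9+2 = 33 ⇒ 33 days.
Without H→P, P's earliest start moves from 22 to 20.
After: Q→U→P→G = 11+9+9+2 = 31 → 31 days.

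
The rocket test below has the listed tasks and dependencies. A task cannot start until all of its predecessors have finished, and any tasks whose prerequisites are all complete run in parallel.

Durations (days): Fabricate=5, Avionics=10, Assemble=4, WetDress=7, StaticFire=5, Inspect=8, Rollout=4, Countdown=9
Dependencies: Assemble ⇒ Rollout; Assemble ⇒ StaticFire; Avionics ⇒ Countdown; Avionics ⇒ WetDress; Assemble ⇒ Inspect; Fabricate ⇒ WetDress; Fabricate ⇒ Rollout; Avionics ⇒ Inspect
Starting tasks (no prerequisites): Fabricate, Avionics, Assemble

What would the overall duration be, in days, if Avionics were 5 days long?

The binding path is Avionics→Countdown = 10+9 = 19; finish at 19 days.
Avionics lies on that path, so at 5 days the path becomes 14 days.
That remains the longest chain; total 14 days.

14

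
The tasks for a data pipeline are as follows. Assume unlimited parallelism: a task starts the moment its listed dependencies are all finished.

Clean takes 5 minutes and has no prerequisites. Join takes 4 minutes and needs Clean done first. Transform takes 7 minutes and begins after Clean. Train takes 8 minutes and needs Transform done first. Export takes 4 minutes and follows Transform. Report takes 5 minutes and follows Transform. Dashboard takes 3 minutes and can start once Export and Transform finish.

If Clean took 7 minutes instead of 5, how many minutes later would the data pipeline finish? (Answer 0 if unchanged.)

As given, the longest chain is Clean→Transform→Train = 5+7+8 = 20, so the finish is 20 minutes.
Clean lies on that path, so at 7 minutes the path becomes 22 minutes.
No other chain overtakes it, so the finish is 22 minutes.
Change in finish: 22 − 20 = +2 minutes.

2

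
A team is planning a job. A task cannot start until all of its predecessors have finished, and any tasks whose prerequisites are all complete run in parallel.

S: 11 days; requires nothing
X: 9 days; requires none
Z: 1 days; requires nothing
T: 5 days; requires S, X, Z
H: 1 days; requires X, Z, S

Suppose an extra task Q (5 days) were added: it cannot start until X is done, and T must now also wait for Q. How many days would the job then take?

Originally the job takes 16 days.
With Q inserted, T now waits for max(S, X, Z, Q).
New critical path: X→Q→T = 9+5+5 = 19 ⇒ 19 days.

19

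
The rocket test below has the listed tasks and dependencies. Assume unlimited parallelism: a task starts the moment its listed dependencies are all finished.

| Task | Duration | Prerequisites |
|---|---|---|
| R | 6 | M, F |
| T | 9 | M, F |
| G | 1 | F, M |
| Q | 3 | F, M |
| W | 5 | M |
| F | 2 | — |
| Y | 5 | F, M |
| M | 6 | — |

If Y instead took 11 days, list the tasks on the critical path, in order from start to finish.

Actual critical path: M→T = 6+9 = 15 ⇒ 15 days.
The longest path through Y is only 11 days, so Y has float 4.
New critical path: M→Y = 6+11 = 17 ⇒ 17 days.

M, Y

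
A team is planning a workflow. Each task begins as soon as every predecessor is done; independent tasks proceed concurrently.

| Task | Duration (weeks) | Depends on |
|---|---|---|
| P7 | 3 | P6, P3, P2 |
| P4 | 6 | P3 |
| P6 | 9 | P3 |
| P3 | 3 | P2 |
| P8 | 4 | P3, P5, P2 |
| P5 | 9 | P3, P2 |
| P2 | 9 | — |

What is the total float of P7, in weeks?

P2→P3→P5→P8 = 9+3+9+4 = 25 sets the makespan at 25 weeks.
P7 finishes as early as 24 and must finish by 25.
Float = 25 − 24 = 1.

1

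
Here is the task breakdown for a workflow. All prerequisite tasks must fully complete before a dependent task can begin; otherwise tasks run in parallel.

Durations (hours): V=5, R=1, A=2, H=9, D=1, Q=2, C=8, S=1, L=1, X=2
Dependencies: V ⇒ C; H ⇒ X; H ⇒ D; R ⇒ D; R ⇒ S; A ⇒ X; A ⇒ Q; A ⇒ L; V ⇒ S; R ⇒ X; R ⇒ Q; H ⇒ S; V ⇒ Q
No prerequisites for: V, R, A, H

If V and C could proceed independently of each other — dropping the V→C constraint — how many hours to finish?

11

Before: longest chain V→C = 5+8 = 13, finish 13.
Without V→C, C's earliest start moves from 5 to 0.
New critical path: H→X = 9+2 = 11 ⇒ 11 hours.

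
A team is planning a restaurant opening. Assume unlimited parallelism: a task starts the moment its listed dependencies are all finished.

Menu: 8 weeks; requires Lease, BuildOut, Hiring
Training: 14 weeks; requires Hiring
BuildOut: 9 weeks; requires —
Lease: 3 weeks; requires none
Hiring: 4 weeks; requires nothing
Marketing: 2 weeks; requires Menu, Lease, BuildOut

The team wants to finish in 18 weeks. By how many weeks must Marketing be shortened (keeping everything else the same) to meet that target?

Current finish: 19 weeks; target: 18.
Marketing is on every critical path, so each week cut from Marketing cuts the finish by one (this holds down to a finish of 18).
Need 19 − 18 = 1 week off Marketing → Marketing becomes 1 week, finish becomes 18.

1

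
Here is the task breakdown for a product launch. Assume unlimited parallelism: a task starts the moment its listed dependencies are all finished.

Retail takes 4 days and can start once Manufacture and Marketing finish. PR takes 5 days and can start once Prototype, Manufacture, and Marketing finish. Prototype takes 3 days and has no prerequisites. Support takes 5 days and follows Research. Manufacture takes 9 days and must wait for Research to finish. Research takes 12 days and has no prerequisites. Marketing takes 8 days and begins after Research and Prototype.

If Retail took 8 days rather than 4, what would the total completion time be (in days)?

29

As given, the longest chain is Research→Manufacture→PR = 12+9+5 = 26, so the finish is 26 days.
Retail is off the critical path — its longest chain is 25 days, giving 1 of slack.
New critical path: Research→Manufacture→Retail = 12+9+8 = 29 ⇒ 29 days.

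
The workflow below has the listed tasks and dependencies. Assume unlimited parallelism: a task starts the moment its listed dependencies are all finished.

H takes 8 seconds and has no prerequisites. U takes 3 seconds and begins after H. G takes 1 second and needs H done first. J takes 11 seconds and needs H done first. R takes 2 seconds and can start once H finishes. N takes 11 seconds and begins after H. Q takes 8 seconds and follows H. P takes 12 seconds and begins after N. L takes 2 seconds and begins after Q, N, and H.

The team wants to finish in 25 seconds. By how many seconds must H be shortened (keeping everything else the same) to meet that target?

6

Current finish: 31 seconds; target: 25.
H is on every critical path, so each second cut from H cuts the finish by one (this holds down to a finish of 24).
Need 31 − 25 = 6 seconds off H → H becomes 2 seconds, finish becomes 25.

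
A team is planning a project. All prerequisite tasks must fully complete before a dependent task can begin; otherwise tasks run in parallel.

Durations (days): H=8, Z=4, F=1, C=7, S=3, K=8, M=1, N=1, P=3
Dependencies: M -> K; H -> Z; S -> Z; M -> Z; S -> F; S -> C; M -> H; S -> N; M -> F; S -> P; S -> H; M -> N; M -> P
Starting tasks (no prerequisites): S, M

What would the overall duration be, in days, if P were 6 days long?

15

As given, the longest chain is S→H→Z = 3+8+4 = 15, so the finish is 15 days.
P is off the critical path — its longest chain is 6 days, giving 9 of slack.
No other chain overtakes it, so the finish is 15 days.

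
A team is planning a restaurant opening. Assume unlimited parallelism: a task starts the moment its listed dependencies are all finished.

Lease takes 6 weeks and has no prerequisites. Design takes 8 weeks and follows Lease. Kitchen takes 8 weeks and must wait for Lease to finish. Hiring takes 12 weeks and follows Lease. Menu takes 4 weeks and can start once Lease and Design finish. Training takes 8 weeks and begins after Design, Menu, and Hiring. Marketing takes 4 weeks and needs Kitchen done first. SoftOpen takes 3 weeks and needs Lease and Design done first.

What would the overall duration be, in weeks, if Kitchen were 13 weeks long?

The binding path is Lease→Design→Menu→Training = 6+8+4+8 = 26; finish at 26 weeks.
Kitchen is off the critical path — its longest chain is 18 weeks, giving 8 of slack.
No other chain overtakes it, so the finish is 26 weeks.

26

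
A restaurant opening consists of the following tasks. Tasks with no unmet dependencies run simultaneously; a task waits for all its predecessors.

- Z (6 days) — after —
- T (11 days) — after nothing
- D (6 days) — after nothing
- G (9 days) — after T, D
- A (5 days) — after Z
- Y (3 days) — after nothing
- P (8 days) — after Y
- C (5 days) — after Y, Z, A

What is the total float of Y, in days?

Critical path: T→G = 11+9 = 20, so the finish is 20 days.
The longest chain containing Y totals 11 days.
Slack of Y = 9 − 0 = 9 days.

9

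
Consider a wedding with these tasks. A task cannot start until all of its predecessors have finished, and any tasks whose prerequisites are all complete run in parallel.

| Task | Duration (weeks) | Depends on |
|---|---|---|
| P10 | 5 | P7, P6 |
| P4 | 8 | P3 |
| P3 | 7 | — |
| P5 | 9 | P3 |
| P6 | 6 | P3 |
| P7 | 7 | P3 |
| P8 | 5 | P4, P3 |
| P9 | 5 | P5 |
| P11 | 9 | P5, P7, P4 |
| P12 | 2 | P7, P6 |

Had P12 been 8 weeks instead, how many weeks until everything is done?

Baseline: P3→P5→P11 = 7+9+9 = 25 → 25 weeks.
P12 is off the critical path — its longest chain is 16 weeks, giving 9 of slack.
That remains the longest chain; total 25 weeks.

25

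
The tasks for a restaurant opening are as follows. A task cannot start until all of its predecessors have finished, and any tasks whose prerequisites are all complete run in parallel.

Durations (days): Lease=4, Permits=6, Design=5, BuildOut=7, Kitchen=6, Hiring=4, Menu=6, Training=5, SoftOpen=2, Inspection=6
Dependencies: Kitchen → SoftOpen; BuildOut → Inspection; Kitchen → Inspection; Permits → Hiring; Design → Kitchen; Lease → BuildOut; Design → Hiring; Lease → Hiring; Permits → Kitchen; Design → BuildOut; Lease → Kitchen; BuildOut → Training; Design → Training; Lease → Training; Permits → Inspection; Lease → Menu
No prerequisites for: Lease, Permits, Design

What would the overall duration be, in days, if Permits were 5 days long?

18

Actual critical path: Permits→Kitchen→Inspection = 6+6+6 = 18 ⇒ 18 days.
Since Permits is critical, the -1 change carries straight to that chain (now 17 days).
The binding chain switches to Design→BuildOut→Inspection = 5+7+6 = 18; finish 18 days.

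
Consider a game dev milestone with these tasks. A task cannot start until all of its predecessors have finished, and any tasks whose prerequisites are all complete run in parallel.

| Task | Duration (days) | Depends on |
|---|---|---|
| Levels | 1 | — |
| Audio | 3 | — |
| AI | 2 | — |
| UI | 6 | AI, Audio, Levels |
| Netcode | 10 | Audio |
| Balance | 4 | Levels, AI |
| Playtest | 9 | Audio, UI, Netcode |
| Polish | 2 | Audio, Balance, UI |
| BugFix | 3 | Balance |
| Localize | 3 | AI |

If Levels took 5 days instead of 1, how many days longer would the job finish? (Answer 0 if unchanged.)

Baseline: Audio→Netcode→Playtest = 3+10+9 = 22 → 22 days.
Levels is off the critical path — its longest chain is 16 days, giving 6 of slack.
The critical path is still Audio→Netcode→Playtest; finish is now 22 days.
Change in finish: 22 − 22 = +0 days.

0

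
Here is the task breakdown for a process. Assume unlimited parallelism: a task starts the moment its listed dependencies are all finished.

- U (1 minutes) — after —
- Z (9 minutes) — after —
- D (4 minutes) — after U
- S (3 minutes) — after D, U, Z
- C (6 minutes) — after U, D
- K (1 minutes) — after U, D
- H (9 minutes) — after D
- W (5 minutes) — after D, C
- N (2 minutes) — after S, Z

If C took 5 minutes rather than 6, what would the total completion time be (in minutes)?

The binding path is U→D→C→W = 1+4+6+5 = 16; finish at 16 minutes.
C is on the critical path; changing it to 5 makes that path 15 minutes.
The critical path is still U→D→C→W; finish is now 15 minutes.

15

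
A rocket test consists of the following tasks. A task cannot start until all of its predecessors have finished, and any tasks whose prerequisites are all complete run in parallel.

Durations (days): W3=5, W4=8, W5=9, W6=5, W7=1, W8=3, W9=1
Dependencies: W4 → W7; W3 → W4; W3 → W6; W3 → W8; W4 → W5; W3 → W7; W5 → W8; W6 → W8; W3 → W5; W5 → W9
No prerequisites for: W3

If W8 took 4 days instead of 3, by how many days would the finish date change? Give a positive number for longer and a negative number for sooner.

1

The binding path is W3→W4→W5→W8 = 5+8+9+3 = 25; finish at 25 days.
Since W8 is critical, the +1 change carries straight to that chain (now 26 days).
The critical path is still W3→W4→W5→W8; finish is now 26 days.
Change in finish: 26 − 25 = +1 days.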